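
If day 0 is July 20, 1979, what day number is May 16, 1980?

301

Jul 20, 1979 → Aug 20, 1979: 31 days (July has 31).
Aug 20, 1979 → Sep 20, 1979: 31 days (August has 31).
Sep 20, 1979 → Oct 20, 1979: 30 days (September has 30).
Oct 20, 1979 → Nov 20, 1979: 31 days (October has 31).
Nov 20, 1979 → Dec 20, 1979: 30 days (November has 30).
Dec 20, 1979 → Jan 20, 1980: 31 days (December has 31).
Jan 20, 1980 → Feb 20, 1980: 31 days (January has 31).
Feb 20, 1980 → Mar 20, 1980: 29 days (February has 29).
Mar 20, 1980 → Apr 20, 1980: 31 days (March has 31).
Apr 20, 1980 → May 16, 1980: 26 days.
Total: 301 days.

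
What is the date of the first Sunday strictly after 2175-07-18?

July 23, 2175

Jul 18, 2175 is a Tuesday.
From Tuesday to the next Sunday is 5 days.
Jul 18, 2175 + 5 = Jul 23, 2175.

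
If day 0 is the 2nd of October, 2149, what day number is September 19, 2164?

Oct 2, 2149 → Oct 2, 2150: 365 days.
Oct 2, 2150 → Oct 2, 2151: 365 days.
Oct 2, 2151 → Oct 2, 2152: 366 days (Feb 29, 2152 is in that span).
Oct 2, 2152 → Oct 2, 2153: 365 days.
Oct 2, 2153 → Oct 2, 2154: 365 days.
Oct 2, 2154 → Oct 2, 2155: 365 days.
Oct 2, 2155 → Oct 2, 2156: 366 days (Feb 29, 2156 is in that span).
Oct 2, 2156 → Oct 2, 2157: 365 days.
Oct 2, 2157 → Oct 2, 2158: 365 days.
Oct 2, 2158 → Oct 2, 2159: 365 days.
Oct 2, 2159 → Oct 2, 2160: 366 days (Feb 29, 2160 is in that span).
Oct 2, 2160 → Oct 2, 2161: 365 days.
Oct 2, 2161 → Oct 2, 2162: 365 days.
Oct 2, 2162 → Oct 2, 2163: 365 days.
Oct 2, 2163 → Nov 2, 2163: 31 days (October has 31).
Nov 2, 2163 → Dec 2, 2163: 30 days (November has 30).
Dec 2, 2163 → Jan 2, 2164: 31 days (December has 31).
Jan 2, 2164 → Feb 2, 2164: 31 days (January has 31).
Feb 2, 2164 → Mar 2, 2164: 29 days (February has 29).
Mar 2, 2164 → Apr 2, 2164: 31 days (March has 31).
Apr 2, 2164 → May 2, 2164: 30 days (April has 30).
May 2, 2164 → Jun 2, 2164: 31 days (May has 31).
Jun 2, 2164 → Jul 2, 2164: 30 days (June has 30).
Jul 2, 2164 → Aug 2, 2164: 31 days (July has 31).
Aug 2, 2164 → Sep 2, 2164: 31 days (August has 31).
Sep 2, 2164 → Sep 19, 2164: 17 days.
Total: 5466 days.

5466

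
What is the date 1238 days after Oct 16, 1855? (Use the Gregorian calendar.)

+366 (one year; includes Feb 29, 1856) → Oct 16, 1856 (872 left).
+365 (one year) → Oct 16, 1857 (507 left).
+365 (one year) → Oct 16, 1858 (142 left).
Oct has 31 days: +16 → Nov 1, 1858 (126 left).
Nov has 30 days: +30 → Dec 1, 1858 (96 left).
Dec has 31 days: +31 → Jan 1, 1859 (65 left).
Jan has 31 days: +31 → Feb 1, 1859 (34 left).
Feb has 28 days: +28 → Mar 1, 1859 (6 left).
+6 → Mar 7, 1859.

March 7, 1859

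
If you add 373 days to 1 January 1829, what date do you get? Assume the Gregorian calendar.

January 9, 1830

Jan has 31 days: +31 → Feb 1, 1829 (342 left).
Feb has 28 days: +28 → Mar 1, 1829 (314 left).
Mar has 31 days: +31 → Apr 1, 1829 (283 left).
Apr has 30 days: +30 → May 1, 1829 (253 left).
May has 31 days: +31 → Jun 1, 1829 (222 left).
Jun has 30 days: +30 → Jul 1, 1829 (192 left).
Jul has 31 days: +31 → Aug 1, 1829 (161 left).
Aug has 31 days: +31 → Sep 1, 1829 (130 left).
Sep has 30 days: +30 → Oct 1, 1829 (100 left).
Oct has 31 days: +31 → Nov 1, 1829 (69 left).
Nov has 30 days: +30 → Dec 1, 1829 (39 left).
Dec has 31 days: +31 → Jan 1, 1830 (8 left).
+8 → Jan 9, 1830.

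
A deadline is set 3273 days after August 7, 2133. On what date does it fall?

+365 (one year) → Aug 7, 2134 (2908 left).
+365 (one year) → Aug 7, 2135 (2543 left).
+366 (one year; includes Feb 29, 2136) → Aug 7, 2136 (2177 left).
+365 (one year) → Aug 7, 2137 (1812 left).
+365 (one year) → Aug 7, 2138 (1447 left).
+365 (one year) → Aug 7, 2139 (1082 left).
+366 (one year; includes Feb 29, 2140) → Aug 7, 2140 (716 left).
+365 (one year) → Aug 7, 2141 (351 left).
Aug has 31 days: +25 → Sep 1, 2141 (326 left).
Sep has 30 days: +30 → Oct 1, 2141 (296 left).
Oct has 31 days: +31 → Nov 1, 2141 (265 left).
Nov has 30 days: +30 → Dec 1, 2141 (235 left).
Dec has 31 days: +31 → Jan 1, 2142 (204 left).
Jan has 31 days: +31 → Feb 1, 2142 (173 left).
Feb has 28 days: +28 → Mar 1, 2142 (145 left).
Mar has 31 days: +31 → Apr 1, 2142 (114 left).
Apr has 30 days: +30 → May 1, 2142 (84 left).
May has 31 days: +31 → Jun 1, 2142 (53 left).
Jun has 30 days: +30 → Jul 1, 2142 (23 left).
+23 → Jul 24, 2142.

July 24, 2142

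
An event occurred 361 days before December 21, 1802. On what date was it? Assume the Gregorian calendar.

−21 → Nov 30, 1802 (end of Nov, 30 days; 340 left).
−30 → Oct 31, 1802 (end of Oct, 31 days; 310 left).
−31 → Sep 30, 1802 (end of Sep, 30 days; 279 left).
−30 → Aug 31, 1802 (end of Aug, 31 days; 249 left).
−31 → Jul 31, 1802 (end of Jul, 31 days; 218 left).
−31 → Jun 30, 1802 (end of Jun, 30 days; 187 left).
−30 → May 31, 1802 (end of May, 31 days; 157 left).
−31 → Apr 30, 1802 (end of Apr, 30 days; 126 left).
−30 → Mar 31, 1802 (end of Mar, 31 days; 96 left).
−31 → Feb 28, 1802 (end of Feb, 28 days; 65 left).
−28 → Jan 31, 1802 (end of Jan, 31 days; 37 left).
−31 → Dec 31, 1801 (end of Dec, 31 days; 6 left).
−6 → Dec 25, 1801.

December 25, 1801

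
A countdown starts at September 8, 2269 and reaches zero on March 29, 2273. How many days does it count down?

1298

Sep 8, 2269 → Sep 8, 2270: 365 days.
Sep 8, 2270 → Sep 8, 2271: 365 days.
Sep 8, 2271 → Sep 8, 2272: 366 days (Feb 29, 2272 is in that span).
Sep 8, 2272 → Oct 8, 2272: 30 days (September has 30).
Oct 8, 2272 → Nov 8, 2272: 31 days (October has 31).
Nov 8, 2272 → Dec 8, 2272: 30 days (November has 30).
Dec 8, 2272 → Jan 8, 2273: 31 days (December has 31).
Jan 8, 2273 → Feb 8, 2273: 31 days (January has 31).
Feb 8, 2273 → Mar 8, 2273: 28 days (February has 28).
Mar 8, 2273 → Mar 29, 2273: 21 days.
Total: 1298 days.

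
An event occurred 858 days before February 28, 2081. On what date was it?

October 24, 2078

−366 (one year; includes Feb 29, 2080) → Feb 28, 2080 (492 left).
−365 (one year) → Feb 28, 2079 (127 left).
−28 → Jan 31, 2079 (end of Jan, 31 days; 99 left).
−31 → Dec 31, 2078 (end of Dec, 31 days; 68 left).
−31 → Nov 30, 2078 (end of Nov, 30 days; 37 left).
−30 → Oct 31, 2078 (end of Oct, 31 days; 7 left).
−7 → Oct 24, 2078.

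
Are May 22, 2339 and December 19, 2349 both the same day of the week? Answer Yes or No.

From May 22, 2339 to Dec 19, 2349 is 3864 days.
3864 mod 7 = 0, so they are the same weekday.
(May 22, 2339 is a Monday; Dec 19, 2349 is a Monday.)

Yes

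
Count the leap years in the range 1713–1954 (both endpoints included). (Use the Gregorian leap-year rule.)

Multiples of 4 in [1713,1954]: 60.
Of those, multiples of 100: 2 (not leap unless ÷400).
Multiples of 400: 0.
Leap years = 60 − 2 + 0 = 58.

58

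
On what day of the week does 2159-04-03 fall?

Tuesday

Doomsday rule: the anchor day for the 2100s is Sunday. For year 59: 59÷12 = 4 r 11, and 11÷4 = 2, so 4+11+2 = 17.
Sunday + 17 ≡ Wednesday — that's 2159's doomsday.
In April the doomsday date is Apr 4.
Apr 3 is 1 day before Apr 4; 1 mod 7 = 1, so Wednesday − 1 = Tuesday.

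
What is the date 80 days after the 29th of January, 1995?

Jan has 31 days: +3 → Feb 1, 1995 (77 left).
Feb has 28 days: +28 → Mar 1, 1995 (49 left).
Mar has 31 days: +31 → Apr 1, 1995 (18 left).
+18 → Apr 19, 1995.

April 19, 1995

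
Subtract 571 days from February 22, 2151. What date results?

−365 (one year) → Feb 22, 2150 (206 left).
−22 → Jan 31, 2150 (end of Jan, 31 days; 184 left).
−31 → Dec 31, 2149 (end of Dec, 31 days; 153 left).
−31 → Nov 30, 2149 (end of Nov, 30 days; 122 left).
−30 → Oct 31, 2149 (end of Oct, 31 days; 92 left).
−31 → Sep 30, 2149 (end of Sep, 30 days; 61 left).
−30 → Aug 31, 2149 (end of Aug, 31 days; 31 left).
−31 → Jul 31, 2149 (end of Jul, 31 days; 0 left).

July 31, 2149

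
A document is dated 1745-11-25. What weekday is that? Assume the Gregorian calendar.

Thursday

Doomsday rule: the anchor day for the 1700s is Sunday. For year 45: 45÷12 = 3 r 9, and 9÷4 = 2, so 3+9+2 = 14.
Sunday + 14 ≡ Sunday — that's 1745's doomsday.
In November the doomsday date is Nov 7.
Nov 25 is 18 days after Nov 7; 18 mod 7 = 4, so Sunday + 4 = Thursday.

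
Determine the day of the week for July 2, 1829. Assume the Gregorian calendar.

Doomsday rule: the anchor day for the 1800s is Friday. For year 29: 29÷12 = 2 r 5, and 5÷4 = 1, so 2+5+1 = 8.
Friday + 8 ≡ Saturday — that's 1829's doomsday.
In July the doomsday date is Jul 11.
Jul 2 is 9 days before Jul 11; 9 mod 7 = 2, so Saturday − 2 = Thursday.

Thursday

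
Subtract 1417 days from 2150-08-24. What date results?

−365 (one year) → Aug 24, 2149 (1052 left).
−365 (one year) → Aug 24, 2148 (687 left).
−366 (one year; includes Feb 29, 2148) → Aug 24, 2147 (321 left).
−24 → Jul 31, 2147 (end of Jul, 31 days; 297 left).
−31 → Jun 30, 2147 (end of Jun, 30 days; 266 left).
−30 → May 31, 2147 (end of May, 31 days; 236 left).
−31 → Apr 30, 2147 (end of Apr, 30 days; 205 left).
−30 → Mar 31, 2147 (end of Mar, 31 days; 175 left).
−31 → Feb 28, 2147 (end of Feb, 28 days; 144 left).
−28 → Jan 31, 2147 (end of Jan, 31 days; 116 left).
−31 → Dec 31, 2146 (end of Dec, 31 days; 85 left).
−31 → Nov 30, 2146 (end of Nov, 30 days; 54 left).
−30 → Oct 31, 2146 (end of Oct, 31 days; 24 left).
−24 → Oct 7, 2146.

October 7, 2146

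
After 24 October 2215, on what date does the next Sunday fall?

October 29, 2215

Oct 24, 2215 is a Tuesday.
From Tuesday to the next Sunday is 5 days.
Oct 24, 2215 + 5 = Oct 29, 2215.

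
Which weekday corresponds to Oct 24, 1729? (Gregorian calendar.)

Doomsday rule: the anchor day for the 1700s is Sunday. For year 29: 29÷12 = 2 r 5, and 5÷4 = 1, so 2+5+1 = 8.
Sunday + 8 ≡ Monday — that's 1729's doomsday.
In October the doomsday date is Oct 10.
Oct 24 is 14 days after Oct 10; 14 mod 7 = 0, so Monday + 0 = Monday.

Monday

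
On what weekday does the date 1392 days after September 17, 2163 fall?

Friday

First find the weekday of Sep 17, 2163. Doomsday rule: the anchor day for the 2100s is Sunday. For year 63: 63÷12 = 5 r 3, and 3÷4 = 0, so 5+3+0 = 8.
Sunday + 8 ≡ Monday — that's 2163's doomsday.
In September the doomsday date is Sep 5.
Sep 17 is 12 days after Sep 5; 12 mod 7 = 5, so Monday + 5 = Saturday.
1392 mod 7 = 6, so 1392 days after a Saturday is Saturday + 6 = Friday.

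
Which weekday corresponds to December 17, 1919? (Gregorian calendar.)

Wednesday

January 1, 1919 is a Wednesday.
Jan 1, 1919 → Feb 1, 1919: 31 days (January has 31).
Feb 1, 1919 → Mar 1, 1919: 28 days (February has 28).
Mar 1, 1919 → Apr 1, 1919: 31 days (March has 31).
Apr 1, 1919 → May 1, 1919: 30 days (April has 30).
May 1, 1919 → Jun 1, 1919: 31 days (May has 31).
Jun 1, 1919 → Jul 1, 1919: 30 days (June has 30).
Jul 1, 1919 → Aug 1, 1919: 31 days (July has 31).
Aug 1, 1919 → Sep 1, 1919: 31 days (August has 31).
Sep 1, 1919 → Oct 1, 1919: 30 days (September has 30).
Oct 1, 1919 → Nov 1, 1919: 31 days (October has 31).
Nov 1, 1919 → Dec 1, 1919: 30 days (November has 30).
Dec 1, 1919 → Dec 17, 1919: 16 days.
Total: 350 days.
350 mod 7 = 0, so Wednesday + 0 = Wednesday.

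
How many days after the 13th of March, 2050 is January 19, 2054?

1408

Mar 13, 2050 → Mar 13, 2051: 365 days.
Mar 13, 2051 → Mar 13, 2052: 366 days (Feb 29, 2052 is in that span).
Mar 13, 2052 → Mar 13, 2053: 365 days.
Mar 13, 2053 → Apr 13, 2053: 31 days (March has 31).
Apr 13, 2053 → May 13, 2053: 30 days (April has 30).
May 13, 2053 → Jun 13, 2053: 31 days (May has 31).
Jun 13, 2053 → Jul 13, 2053: 30 days (June has 30).
Jul 13, 2053 → Aug 13, 2053: 31 days (July has 31).
Aug 13, 2053 → Sep 13, 2053: 31 days (August has 31).
Sep 13, 2053 → Oct 13, 2053: 30 days (September has 30).
Oct 13, 2053 → Nov 13, 2053: 31 days (October has 31).
Nov 13, 2053 → Dec 13, 2053: 30 days (November has 30).
Dec 13, 2053 → Jan 13, 2054: 31 days (December has 31).
Jan 13, 2054 → Jan 19, 2054: 6 days.
Total: 1408 days.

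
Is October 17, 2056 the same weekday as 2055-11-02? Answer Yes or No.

Yes

From Nov 2, 2055 to Oct 17, 2056 is 350 days.
350 mod 7 = 0, so they are the same weekday.
(Nov 2, 2055 is a Tuesday; Oct 17, 2056 is a Tuesday.)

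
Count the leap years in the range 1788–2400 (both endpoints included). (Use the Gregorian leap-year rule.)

Multiples of 4 in [1788,2400]: 154.
Of those, multiples of 100: 7 (not leap unless ÷400).
Multiples of 400: 2.
Leap years = 154 − 7 + 2 = 149.

149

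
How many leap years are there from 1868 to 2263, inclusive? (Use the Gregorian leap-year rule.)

96

Multiples of 4 in [1868,2263]: 99.
Of those, multiples of 100: 4 (not leap unless ÷400).
Multiples of 400: 1.
Leap years = 99 − 4 + 1 = 96.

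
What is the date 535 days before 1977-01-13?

−366 (one year; includes Feb 29, 1976) → Jan 13, 1976 (169 left).
−13 → Dec 31, 1975 (end of Dec, 31 days; 156 left).
−31 → Nov 30, 1975 (end of Nov, 30 days; 125 left).
−30 → Oct 31, 1975 (end of Oct, 31 days; 95 left).
−31 → Sep 30, 1975 (end of Sep, 30 days; 64 left).
−30 → Aug 31, 1975 (end of Aug, 31 days; 34 left).
−31 → Jul 31, 1975 (end of Jul, 31 days; 3 left).
−3 → Jul 28, 1975.

July 28, 1975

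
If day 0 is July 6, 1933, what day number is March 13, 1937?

Jul 6, 1933 → Jul 6, 1934: 365 days.
Jul 6, 1934 → Jul 6, 1935: 365 days.
Jul 6, 1935 → Jul 6, 1936: 366 days (Feb 29, 1936 is in that span).
Jul 6, 1936 → Aug 6, 1936: 31 days (July has 31).
Aug 6, 1936 → Sep 6, 1936: 31 days (August has 31).
Sep 6, 1936 → Oct 6, 1936: 30 days (September has 30).
Oct 6, 1936 → Nov 6, 1936: 31 days (October has 31).
Nov 6, 1936 → Dec 6, 1936: 30 days (November has 30).
Dec 6, 1936 → Jan 6, 1937: 31 days (December has 31).
Jan 6, 1937 → Feb 6, 1937: 31 days (January has 31).
Feb 6, 1937 → Mar 6, 1937: 28 days (February has 28).
Mar 6, 1937 → Mar 13, 1937: 7 days.
Total: 1346 days.

1346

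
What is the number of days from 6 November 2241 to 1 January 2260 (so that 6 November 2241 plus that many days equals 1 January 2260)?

6630

Nov 6, 2241 → Nov 6, 2242: 365 days.
Nov 6, 2242 → Nov 6, 2243: 365 days.
Nov 6, 2243 → Nov 6, 2244: 366 days (Feb 29, 2244 is in that span).
Nov 6, 2244 → Nov 6, 2245: 365 days.
Nov 6, 2245 → Nov 6, 2246: 365 days.
Nov 6, 2246 → Nov 6, 2247: 365 days.
Nov 6, 2247 → Nov 6, 2248: 366 days (Feb 29, 2248 is in that span).
Nov 6, 2248 → Nov 6, 2249: 365 days.
Nov 6, 2249 → Nov 6, 2250: 365 days.
Nov 6, 2250 → Nov 6, 2251: 365 days.
Nov 6, 2251 → Nov 6, 2252: 366 days (Feb 29, 2252 is in that span).
Nov 6, 2252 → Nov 6, 2253: 365 days.
Nov 6, 2253 → Nov 6, 2254: 365 days.
Nov 6, 2254 → Nov 6, 2255: 365 days.
Nov 6, 2255 → Nov 6, 2256: 366 days (Feb 29, 2256 is in that span).
Nov 6, 2256 → Nov 6, 2257: 365 days.
Nov 6, 2257 → Nov 6, 2258: 365 days.
Nov 6, 2258 → Nov 6, 2259: 365 days.
Nov 6, 2259 → Dec 6, 2259: 30 days (November has 30).
Dec 6, 2259 → Jan 1, 2260: 26 days.
Total: 6630 days.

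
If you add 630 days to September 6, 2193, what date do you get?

+365 (one year) → Sep 6, 2194 (265 left).
Sep has 30 days: +25 → Oct 1, 2194 (240 left).
Oct has 31 days: +31 → Nov 1, 2194 (209 left).
Nov has 30 days: +30 → Dec 1, 2194 (179 left).
Dec has 31 days: +31 → Jan 1, 2195 (148 left).
Jan has 31 days: +31 → Feb 1, 2195 (117 left).
Feb has 28 days: +28 → Mar 1, 2195 (89 left).
Mar has 31 days: +31 → Apr 1, 2195 (58 left).
Apr has 30 days: +30 → May 1, 2195 (28 left).
+28 → May 29, 2195.

May 29, 2195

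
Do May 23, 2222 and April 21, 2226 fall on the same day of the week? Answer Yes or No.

No

From May 23, 2222 to Apr 21, 2226 is 1429 days.
1429 mod 7 = 1, so they are different weekdays.
(May 23, 2222 is a Thursday; Apr 21, 2226 is a Friday.)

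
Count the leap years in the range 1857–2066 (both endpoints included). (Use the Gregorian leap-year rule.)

51

Multiples of 4 in [1857,2066]: 52.
Of those, multiples of 100: 2 (not leap unless ÷400).
Multiples of 400: 1.
Leap years = 52 − 2 + 1 = 51.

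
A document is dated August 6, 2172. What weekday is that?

January 1, 2172 is a Wednesday.
Jan 1, 2172 → Feb 1, 2172: 31 days (January has 31).
Feb 1, 2172 → Mar 1, 2172: 29 days (February has 29).
Mar 1, 2172 → Apr 1, 2172: 31 days (March has 31).
Apr 1, 2172 → May 1, 2172: 30 days (April has 30).
May 1, 2172 → Jun 1, 2172: 31 days (May has 31).
Jun 1, 2172 → Jul 1, 2172: 30 days (June has 30).
Jul 1, 2172 → Aug 1, 2172: 31 days (July has 31).
Aug 1, 2172 → Aug 6, 2172: 5 days.
Total: 218 days.
218 mod 7 = 1, so Wednesday + 1 = Thursday.

Thursday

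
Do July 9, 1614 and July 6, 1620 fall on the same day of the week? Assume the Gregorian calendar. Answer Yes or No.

From Jul 9, 1614 to Jul 6, 1620 is 2189 days.
2189 mod 7 = 5, so they are different weekdays.
(Jul 9, 1614 is a Wednesday; Jul 6, 1620 is a Monday.)

No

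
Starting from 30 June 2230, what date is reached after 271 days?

March 28, 2231

Jun has 30 days: +1 → Jul 1, 2230 (270 left).
Jul has 31 days: +31 → Aug 1, 2230 (239 left).
Aug has 31 days: +31 → Sep 1, 2230 (208 left).
Sep has 30 days: +30 → Oct 1, 2230 (178 left).
Oct has 31 days: +31 → Nov 1, 2230 (147 left).
Nov has 30 days: +30 → Dec 1, 2230 (117 left).
Dec has 31 days: +31 → Jan 1, 2231 (86 left).
Jan has 31 days: +31 → Feb 1, 2231 (55 left).
Feb has 28 days: +28 → Mar 1, 2231 (27 left).
+27 → Mar 28, 2231.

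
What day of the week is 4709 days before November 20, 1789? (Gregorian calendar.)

Sunday

First find the weekday of Nov 20, 1789. Doomsday rule: the anchor day for the 1700s is Sunday. For year 89: 89÷12 = 7 r 5, and 5÷4 = 1, so 7+5+1 = 13.
Sunday + 13 ≡ Saturday — that's 1789's doomsday.
In November the doomsday date is Nov 7.
Nov 20 is 13 days after Nov 7; 13 mod 7 = 6, so Saturday + 6 = Friday.
4709 mod 7 = 5, so 4709 days before a Friday is Friday − 5 = Sunday.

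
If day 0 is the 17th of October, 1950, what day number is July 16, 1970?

Oct 17, 1950 → Oct 17, 1951: 365 days.
Oct 17, 1951 → Oct 17, 1952: 366 days (Feb 29, 1952 is in that span).
Oct 17, 1952 → Oct 17, 1953: 365 days.
Oct 17, 1953 → Oct 17, 1954: 365 days.
Oct 17, 1954 → Oct 17, 1955: 365 days.
Oct 17, 1955 → Oct 17, 1956: 366 days (Feb 29, 1956 is in that span).
Oct 17, 1956 → Oct 17, 1957: 365 days.
Oct 17, 1957 → Oct 17, 1958: 365 days.
Oct 17, 1958 → Oct 17, 1959: 365 days.
Oct 17, 1959 → Oct 17, 1960: 366 days (Feb 29, 1960 is in that span).
Oct 17, 1960 → Oct 17, 1961: 365 days.
Oct 17, 1961 → Oct 17, 1962: 365 days.
Oct 17, 1962 → Oct 17, 1963: 365 days.
Oct 17, 1963 → Oct 17, 1964: 366 days (Feb 29, 1964 is in that span).
Oct 17, 1964 → Oct 17, 1965: 365 days.
Oct 17, 1965 → Oct 17, 1966: 365 days.
Oct 17, 1966 → Oct 17, 1967: 365 days.
Oct 17, 1967 → Oct 17, 1968: 366 days (Feb 29, 1968 is in that span).
Oct 17, 1968 → Oct 17, 1969: 365 days.
Oct 17, 1969 → Nov 17, 1969: 31 days (October has 31).
Nov 17, 1969 → Dec 17, 1969: 30 days (November has 30).
Dec 17, 1969 → Jan 17, 1970: 31 days (December has 31).
Jan 17, 1970 → Feb 17, 1970: 31 days (January has 31).
Feb 17, 1970 → Mar 17, 1970: 28 days (February has 28).
Mar 17, 1970 → Apr 17, 1970: 31 days (March has 31).
Apr 17, 1970 → May 17, 1970: 30 days (April has 30).
May 17, 1970 → Jun 17, 1970: 31 days (May has 31).
Jun 17, 1970 → Jul 16, 1970: 29 days.
Total: 7212 days.

7212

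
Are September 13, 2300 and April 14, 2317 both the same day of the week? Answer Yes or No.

No

From Sep 13, 2300 to Apr 14, 2317 is 6057 days.
6057 mod 7 = 2, so they are different weekdays.
(Sep 13, 2300 is a Thursday; Apr 14, 2317 is a Saturday.)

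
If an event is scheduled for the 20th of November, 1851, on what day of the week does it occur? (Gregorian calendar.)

Thursday

Doomsday rule: the anchor day for the 1800s is Friday. For year 51: 51÷12 = 4 r 3, and 3÷4 = 0, so 4+3+0 = 7.
Friday + 7 ≡ Friday — that's 1851's doomsday.
In November the doomsday date is Nov 7.
Nov 20 is 13 days after Nov 7; 13 mod 7 = 6, so Friday + 6 = Thursday.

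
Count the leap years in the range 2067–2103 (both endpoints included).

8

Multiples of 4 in [2067,2103]: 9.
Of those, multiples of 100: 1 (not leap unless ÷400).
Multiples of 400: 0.
Leap years = 9 − 1 + 0 = 8.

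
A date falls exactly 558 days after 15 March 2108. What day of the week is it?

First find the weekday of Mar 15, 2108. Doomsday rule: the anchor day for the 2100s is Sunday. For year 08: 8÷12 = 0 r 8, and 8÷4 = 2, so 0+8+2 = 10.
Sunday + 10 ≡ Wednesday — that's 2108's doomsday.
In March the doomsday date is Mar 14.
Mar 15 is 1 day after Mar 14; 1 mod 7 = 1, so Wednesday + 1 = Thursday.
558 mod 7 = 5, so 558 days after a Thursday is Thursday + 5 = Tuesday.

Tuesday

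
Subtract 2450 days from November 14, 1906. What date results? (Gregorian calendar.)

−365 (one year) → Nov 14, 1905 (2085 left).
−365 (one year) → Nov 14, 1904 (1720 left).
−366 (one year; includes Feb 29, 1904) → Nov 14, 1903 (1354 left).
−365 (one year) → Nov 14, 1902 (989 left).
−365 (one year) → Nov 14, 1901 (624 left).
−365 (one year) → Nov 14, 1900 (259 left).
−14 → Oct 31, 1900 (end of Oct, 31 days; 245 left).
−31 → Sep 30, 1900 (end of Sep, 30 days; 214 left).
−30 → Aug 31, 1900 (end of Aug, 31 days; 184 left).
−31 → Jul 31, 1900 (end of Jul, 31 days; 153 left).
−31 → Jun 30, 1900 (end of Jun, 30 days; 122 left).
−30 → May 31, 1900 (end of May, 31 days; 92 left).
−31 → Apr 30, 1900 (end of Apr, 30 days; 61 left).
−30 → Mar 31, 1900 (end of Mar, 31 days; 31 left).
−31 → Feb 28, 1900 (end of Feb, 28 days; 0 left).

February 28, 1900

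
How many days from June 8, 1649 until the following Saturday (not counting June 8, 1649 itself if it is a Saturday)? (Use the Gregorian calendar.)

4

Jun 8, 1649 is a Tuesday.
From Tuesday to the next Saturday is 4 days.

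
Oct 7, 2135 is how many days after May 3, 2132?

1252

May 3, 2132 → May 3, 2133: 365 days.
May 3, 2133 → May 3, 2134: 365 days.
May 3, 2134 → May 3, 2135: 365 days.
May 3, 2135 → Jun 3, 2135: 31 days (May has 31).
Jun 3, 2135 → Jul 3, 2135: 30 days (June has 30).
Jul 3, 2135 → Aug 3, 2135: 31 days (July has 31).
Aug 3, 2135 → Sep 3, 2135: 31 days (August has 31).
Sep 3, 2135 → Oct 3, 2135: 30 days (September has 30).
Oct 3, 2135 → Oct 7, 2135: 4 days.
Total: 1252 days.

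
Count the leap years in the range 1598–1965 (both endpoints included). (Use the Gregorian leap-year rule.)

Multiples of 4 in [1598,1965]: 92.
Of those, multiples of 100: 4 (not leap unless ÷400).
Multiples of 400: 1.
Leap years = 92 − 4 + 1 = 89.

89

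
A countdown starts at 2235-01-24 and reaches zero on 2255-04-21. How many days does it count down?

7392

Jan 24, 2235 → Jan 24, 2236: 365 days.
Jan 24, 2236 → Jan 24, 2237: 366 days (Feb 29, 2236 is in that span).
Jan 24, 2237 → Jan 24, 2238: 365 days.
Jan 24, 2238 → Jan 24, 2239: 365 days.
Jan 24, 2239 → Jan 24, 2240: 365 days.
Jan 24, 2240 → Jan 24, 2241: 366 days (Feb 29, 2240 is in that span).
Jan 24, 2241 → Jan 24, 2242: 365 days.
Jan 24, 2242 → Jan 24, 2243: 365 days.
Jan 24, 2243 → Jan 24, 2244: 365 days.
Jan 24, 2244 → Jan 24, 2245: 366 days (Feb 29, 2244 is in that span).
Jan 24, 2245 → Jan 24, 2246: 365 days.
Jan 24, 2246 → Jan 24, 2247: 365 days.
Jan 24, 2247 → Jan 24, 2248: 365 days.
Jan 24, 2248 → Jan 24, 2249: 366 days (Feb 29, 2248 is in that span).
Jan 24, 2249 → Jan 24, 2250: 365 days.
Jan 24, 2250 → Jan 24, 2251: 365 days.
Jan 24, 2251 → Jan 24, 2252: 365 days.
Jan 24, 2252 → Jan 24, 2253: 366 days (Feb 29, 2252 is in that span).
Jan 24, 2253 → Jan 24, 2254: 365 days.
Jan 24, 2254 → Jan 24, 2255: 365 days.
Jan 24, 2255 → Feb 24, 2255: 31 days (January has 31).
Feb 24, 2255 → Mar 24, 2255: 28 days (February has 28).
Mar 24, 2255 → Apr 21, 2255: 28 days.
Total: 7392 days.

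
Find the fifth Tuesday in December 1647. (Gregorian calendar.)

December 31, 1647

December 1, 1647 is a Sunday.
The first Tuesday is therefore December 3 (2 days later).
The fifth Tuesday is 3 + 4×7 = December 31.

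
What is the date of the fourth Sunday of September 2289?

September 22, 2289

September 1, 2289 is a Sunday.
The first Sunday is therefore September 1 (same day).
The fourth Sunday is 1 + 3×7 = September 22.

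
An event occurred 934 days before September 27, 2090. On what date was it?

−365 (one year) → Sep 27, 2089 (569 left).
−365 (one year) → Sep 27, 2088 (204 left).
−27 → Aug 31, 2088 (end of Aug, 31 days; 177 left).
−31 → Jul 31, 2088 (end of Jul, 31 days; 146 left).
−31 → Jun 30, 2088 (end of Jun, 30 days; 115 left).
−30 → May 31, 2088 (end of May, 31 days; 85 left).
−31 → Apr 30, 2088 (end of Apr, 30 days; 54 left).
−30 → Mar 31, 2088 (end of Mar, 31 days; 24 left).
−24 → Mar 7, 2088.

March 7, 2088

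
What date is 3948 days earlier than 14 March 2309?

−365 (one year) → Mar 14, 2308 (3583 left).
−366 (one year; includes Feb 29, 2308) → Mar 14, 2307 (3217 left).
−365 (one year) → Mar 14, 2306 (2852 left).
−365 (one year) → Mar 14, 2305 (2487 left).
−365 (one year) → Mar 14, 2304 (2122 left).
−366 (one year; includes Feb 29, 2304) → Mar 14, 2303 (1756 left).
−365 (one year) → Mar 14, 2302 (1391 left).
−365 (one year) → Mar 14, 2301 (1026 left).
−365 (one year) → Mar 14, 2300 (661 left).
−365 (one year) → Mar 14, 2299 (296 left).
−14 → Feb 28, 2299 (end of Feb, 28 days; 282 left).
−28 → Jan 31, 2299 (end of Jan, 31 days; 254 left).
−31 → Dec 31, 2298 (end of Dec, 31 days; 223 left).
−31 → Nov 30, 2298 (end of Nov, 30 days; 192 left).
−30 → Oct 31, 2298 (end of Oct, 31 days; 162 left).
−31 → Sep 30, 2298 (end of Sep, 30 days; 131 left).
−30 → Aug 31, 2298 (end of Aug, 31 days; 101 left).
−31 → Jul 31, 2298 (end of Jul, 31 days; 70 left).
−31 → Jun 30, 2298 (end of Jun, 30 days; 39 left).
−30 → May 31, 2298 (end of May, 31 days; 9 left).
−9 → May 22, 2298.

May 22, 2298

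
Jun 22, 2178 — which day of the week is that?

Monday

Doomsday rule: the anchor day for the 2100s is Sunday. For year 78: 78÷12 = 6 r 6, and 6÷4 = 1, so 6+6+1 = 13.
Sunday + 13 ≡ Saturday — that's 2178's doomsday.
In June the doomsday date is Jun 6.
Jun 22 is 16 days after Jun 6; 16 mod 7 = 2, so Saturday + 2 = Monday.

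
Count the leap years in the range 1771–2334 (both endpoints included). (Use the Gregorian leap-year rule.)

Multiples of 4 in [1771,2334]: 141.
Of those, multiples of 100: 6 (not leap unless ÷400).
Multiples of 400: 1.
Leap years = 141 − 6 + 1 = 136.

136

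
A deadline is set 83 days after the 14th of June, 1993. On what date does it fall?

Jun has 30 days: +17 → Jul 1, 1993 (66 left).
Jul has 31 days: +31 → Aug 1, 1993 (35 left).
Aug has 31 days: +31 → Sep 1, 1993 (4 left).
+4 → Sep 5, 1993.

September 5, 1993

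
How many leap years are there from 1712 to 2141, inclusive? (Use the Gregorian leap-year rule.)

105

Multiples of 4 in [1712,2141]: 108.
Of those, multiples of 100: 4 (not leap unless ÷400).
Multiples of 400: 1.
Leap years = 108 − 4 + 1 = 105.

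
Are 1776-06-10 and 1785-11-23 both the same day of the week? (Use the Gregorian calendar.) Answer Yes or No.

No

From Jun 10, 1776 to Nov 23, 1785 is 3453 days.
3453 mod 7 = 2, so they are different weekdays.
(Jun 10, 1776 is a Monday; Nov 23, 1785 is a Wednesday.)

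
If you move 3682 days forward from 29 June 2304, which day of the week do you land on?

Wednesday

First find the weekday of Jun 29, 2304. Doomsday rule: the anchor day for the 2300s is Wednesday. For year 04: 4÷12 = 0 r 4, and 4÷4 = 1, so 0+4+1 = 5.
Wednesday + 5 ≡ Monday — that's 2304's doomsday.
In June the doomsday date is Jun 6.
Jun 29 is 23 days after Jun 6; 23 mod 7 = 2, so Monday + 2 = Wednesday.
3682 mod 7 = 0, so 3682 days after a Wednesday is Wednesday + 0 = Wednesday.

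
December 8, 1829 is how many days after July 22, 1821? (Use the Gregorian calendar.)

Jul 22, 1821 → Jul 22, 1822: 365 days.
Jul 22, 1822 → Jul 22, 1823: 365 days.
Jul 22, 1823 → Jul 22, 1824: 366 days (Feb 29, 1824 is in that span).
Jul 22, 1824 → Jul 22, 1825: 365 days.
Jul 22, 1825 → Jul 22, 1826: 365 days.
Jul 22, 1826 → Jul 22, 1827: 365 days.
Jul 22, 1827 → Jul 22, 1828: 366 days (Feb 29, 1828 is in that span).
Jul 22, 1828 → Jul 22, 1829: 365 days.
Jul 22, 1829 → Aug 22, 1829: 31 days (July has 31).
Aug 22, 1829 → Sep 22, 1829: 31 days (August has 31).
Sep 22, 1829 → Oct 22, 1829: 30 days (September has 30).
Oct 22, 1829 → Nov 22, 1829: 31 days (October has 31).
Nov 22, 1829 → Dec 8, 1829: 16 days.
Total: 3061 days.

3061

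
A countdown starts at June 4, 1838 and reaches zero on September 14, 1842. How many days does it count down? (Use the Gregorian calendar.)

1563

Jun 4, 1838 → Jun 4, 1839: 365 days.
Jun 4, 1839 → Jun 4, 1840: 366 days (Feb 29, 1840 is in that span).
Jun 4, 1840 → Jun 4, 1841: 365 days.
Jun 4, 1841 → Jun 4, 1842: 365 days.
Jun 4, 1842 → Jul 4, 1842: 30 days (June has 30).
Jul 4, 1842 → Aug 4, 1842: 31 days (July has 31).
Aug 4, 1842 → Sep 4, 1842: 31 days (August has 31).
Sep 4, 1842 → Sep 14, 1842: 10 days.
Total: 1563 days.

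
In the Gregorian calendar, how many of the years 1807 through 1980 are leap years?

Multiples of 4 in [1807,1980]: 44.
Of those, multiples of 100: 1 (not leap unless ÷400).
Multiples of 400: 0.
Leap years = 44 − 1 + 0 = 43.

43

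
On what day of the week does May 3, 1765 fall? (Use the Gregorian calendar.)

Doomsday rule: the anchor day for the 1700s is Sunday. For year 65: 65÷12 = 5 r 5, and 5÷4 = 1, so 5+5+1 = 11.
Sunday + 11 ≡ Thursday — that's 1765's doomsday.
In May the doomsday date is May 9.
May 3 is 6 days before May 9; 6 mod 7 = 6, so Thursday − 6 = Friday.

Friday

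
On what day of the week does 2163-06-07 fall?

Tuesday

January 1, 2163 is a Saturday.
Jan 1, 2163 → Feb 1, 2163: 31 days (January has 31).
Feb 1, 2163 → Mar 1, 2163: 28 days (February has 28).
Mar 1, 2163 → Apr 1, 2163: 31 days (March has 31).
Apr 1, 2163 → May 1, 2163: 30 days (April has 30).
May 1, 2163 → Jun 1, 2163: 31 days (May has 31).
Jun 1, 2163 → Jun 7, 2163: 6 days.
Total: 157 days.
157 mod 7 = 3, so Saturday + 3 = Tuesday.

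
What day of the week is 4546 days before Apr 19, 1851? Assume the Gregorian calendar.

Apr 19, 1851 is a Saturday.
4546 mod 7 = 3, so 4546 days before a Saturday is Saturday − 3 = Wednesday.

Wednesday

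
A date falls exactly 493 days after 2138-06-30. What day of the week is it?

First find the weekday of Jun 30, 2138. Doomsday rule: the anchor day for the 2100s is Sunday. For year 38: 38÷12 = 3 r 2, and 2÷4 = 0, so 3+2+0 = 5.
Sunday + 5 ≡ Friday — that's 2138's doomsday.
In June the doomsday date is Jun 6.
Jun 30 is 24 days after Jun 6; 24 mod 7 = 3, so Friday + 3 = Monday.
493 mod 7 = 3, so 493 days after a Monday is Monday + 3 = Thursday.

Thursday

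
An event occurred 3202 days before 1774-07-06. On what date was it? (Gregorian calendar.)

September 29, 1765

−365 (one year) → Jul 6, 1773 (2837 left).
−365 (one year) → Jul 6, 1772 (2472 left).
−366 (one year; includes Feb 29, 1772) → Jul 6, 1771 (2106 left).
−365 (one year) → Jul 6, 1770 (1741 left).
−365 (one year) → Jul 6, 1769 (1376 left).
−365 (one year) → Jul 6, 1768 (1011 left).
−366 (one year; includes Feb 29, 1768) → Jul 6, 1767 (645 left).
−365 (one year) → Jul 6, 1766 (280 left).
−6 → Jun 30, 1766 (end of Jun, 30 days; 274 left).
−30 → May 31, 1766 (end of May, 31 days; 244 left).
−31 → Apr 30, 1766 (end of Apr, 30 days; 213 left).
−30 → Mar 31, 1766 (end of Mar, 31 days; 183 left).
−31 → Feb 28, 1766 (end of Feb, 28 days; 152 left).
−28 → Jan 31, 1766 (end of Jan, 31 days; 124 left).
−31 → Dec 31, 1765 (end of Dec, 31 days; 93 left).
−31 → Nov 30, 1765 (end of Nov, 30 days; 62 left).
−30 → Oct 31, 1765 (end of Oct, 31 days; 32 left).
−31 → Sep 30, 1765 (end of Sep, 30 days; 1 left).
−1 → Sep 29, 1765.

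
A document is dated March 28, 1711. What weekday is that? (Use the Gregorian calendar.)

Doomsday rule: the anchor day for the 1700s is Sunday. For year 11: 11÷12 = 0 r 11, and 11÷4 = 2, so 0+11+2 = 13.
Sunday + 13 ≡ Saturday — that's 1711's doomsday.
In March the doomsday date is Mar 14.
Mar 28 is 14 days after Mar 14; 14 mod 7 = 0, so Saturday + 0 = Saturday.

Saturday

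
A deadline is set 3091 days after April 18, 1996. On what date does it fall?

October 4, 2004

+365 (one year) → Apr 18, 1997 (2726 left).
+365 (one year) → Apr 18, 1998 (2361 left).
+365 (one year) → Apr 18, 1999 (1996 left).
+366 (one year; includes Feb 29, 2000) → Apr 18, 2000 (1630 left).
+365 (one year) → Apr 18, 2001 (1265 left).
+365 (one year) → Apr 18, 2002 (900 left).
+365 (one year) → Apr 18, 2003 (535 left).
+366 (one year; includes Feb 29, 2004) → Apr 18, 2004 (169 left).
Apr has 30 days: +13 → May 1, 2004 (156 left).
May has 31 days: +31 → Jun 1, 2004 (125 left).
Jun has 30 days: +30 → Jul 1, 2004 (95 left).
Jul has 31 days: +31 → Aug 1, 2004 (64 left).
Aug has 31 days: +31 → Sep 1, 2004 (33 left).
Sep has 30 days: +30 → Oct 1, 2004 (3 left).
+3 → Oct 4, 2004.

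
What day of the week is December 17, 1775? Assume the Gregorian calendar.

Sunday

Doomsday rule: the anchor day for the 1700s is Sunday. For year 75: 75÷12 = 6 r 3, and 3÷4 = 0, so 6+3+0 = 9.
Sunday + 9 ≡ Tuesday — that's 1775's doomsday.
In December the doomsday date is Dec 12.
Dec 17 is 5 days after Dec 12; 5 mod 7 = 5, so Tuesday + 5 = Sunday.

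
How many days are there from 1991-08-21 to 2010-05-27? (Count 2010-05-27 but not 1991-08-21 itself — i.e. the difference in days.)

Aug 21, 1991 → Aug 21, 1992: 366 days (Feb 29, 1992 is in that span).
Aug 21, 1992 → Aug 21, 1993: 365 days.
Aug 21, 1993 → Aug 21, 1994: 365 days.
Aug 21, 1994 → Aug 21, 1995: 365 days.
Aug 21, 1995 → Aug 21, 1996: 366 days (Feb 29, 1996 is in that span).
Aug 21, 1996 → Aug 21, 1997: 365 days.
Aug 21, 1997 → Aug 21, 1998: 365 days.
Aug 21, 1998 → Aug 21, 1999: 365 days.
Aug 21, 1999 → Aug 21, 2000: 366 days (Feb 29, 2000 is in that span).
Aug 21, 2000 → Aug 21, 2001: 365 days.
Aug 21, 2001 → Aug 21, 2002: 365 days.
Aug 21, 2002 → Aug 21, 2003: 365 days.
Aug 21, 2003 → Aug 21, 2004: 366 days (Feb 29, 2004 is in that span).
Aug 21, 2004 → Aug 21, 2005: 365 days.
Aug 21, 2005 → Aug 21, 2006: 365 days.
Aug 21, 2006 → Aug 21, 2007: 365 days.
Aug 21, 2007 → Aug 21, 2008: 366 days (Feb 29, 2008 is in that span).
Aug 21, 2008 → Aug 21, 2009: 365 days.
Aug 21, 2009 → Sep 21, 2009: 31 days (August has 31).
Sep 21, 2009 → Oct 21, 2009: 30 days (September has 30).
Oct 21, 2009 → Nov 21, 2009: 31 days (October has 31).
Nov 21, 2009 → Dec 21, 2009: 30 days (November has 30).
Dec 21, 2009 → Jan 21, 2010: 31 days (December has 31).
Jan 21, 2010 → Feb 21, 2010: 31 days (January has 31).
Feb 21, 2010 → Mar 21, 2010: 28 days (February has 28).
Mar 21, 2010 → Apr 21, 2010: 31 days (March has 31).
Apr 21, 2010 → May 21, 2010: 30 days (April has 30).
May 21, 2010 → May 27, 2010: 6 days.
Total: 6854 days.

6854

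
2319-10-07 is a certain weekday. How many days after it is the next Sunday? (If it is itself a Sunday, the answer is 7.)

5

Oct 7, 2319 is a Tuesday.
From Tuesday to the next Sunday is 5 days.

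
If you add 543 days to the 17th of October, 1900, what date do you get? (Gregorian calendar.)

April 13, 1902

+365 (one year) → Oct 17, 1901 (178 left).
Oct has 31 days: +15 → Nov 1, 1901 (163 left).
Nov has 30 days: +30 → Dec 1, 1901 (133 left).
Dec has 31 days: +31 → Jan 1, 1902 (102 left).
Jan has 31 days: +31 → Feb 1, 1902 (71 left).
Feb has 28 days: +28 → Mar 1, 1902 (43 left).
Mar has 31 days: +31 → Apr 1, 1902 (12 left).
+12 → Apr 13, 1902.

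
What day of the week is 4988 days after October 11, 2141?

Sunday

Oct 11, 2141 is a Wednesday.
4988 mod 7 = 4, so 4988 days after a Wednesday is Wednesday + 4 = Sunday.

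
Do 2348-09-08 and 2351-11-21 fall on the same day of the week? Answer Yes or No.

Yes

From Sep 8, 2348 to Nov 21, 2351 is 1169 days.
1169 mod 7 = 0, so they are the same weekday.
(Sep 8, 2348 is a Wednesday; Nov 21, 2351 is a Wednesday.)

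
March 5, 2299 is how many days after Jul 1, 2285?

Jul 1, 2285 → Jul 1, 2286: 365 days.
Jul 1, 2286 → Jul 1, 2287: 365 days.
Jul 1, 2287 → Jul 1, 2288: 366 days (Feb 29, 2288 is in that span).
Jul 1, 2288 → Jul 1, 2289: 365 days.
Jul 1, 2289 → Jul 1, 2290: 365 days.
Jul 1, 2290 → Jul 1, 2291: 365 days.
Jul 1, 2291 → Jul 1, 2292: 366 days (Feb 29, 2292 is in that span).
Jul 1, 2292 → Jul 1, 2293: 365 days.
Jul 1, 2293 → Jul 1, 2294: 365 days.
Jul 1, 2294 → Jul 1, 2295: 365 days.
Jul 1, 2295 → Jul 1, 2296: 366 days (Feb 29, 2296 is in that span).
Jul 1, 2296 → Jul 1, 2297: 365 days.
Jul 1, 2297 → Jul 1, 2298: 365 days.
Jul 1, 2298 → Aug 1, 2298: 31 days (July has 31).
Aug 1, 2298 → Sep 1, 2298: 31 days (August has 31).
Sep 1, 2298 → Oct 1, 2298: 30 days (September has 30).
Oct 1, 2298 → Nov 1, 2298: 31 days (October has 31).
Nov 1, 2298 → Dec 1, 2298: 30 days (November has 30).
Dec 1, 2298 → Jan 1, 2299: 31 days (December has 31).
Jan 1, 2299 → Feb 1, 2299: 31 days (January has 31).
Feb 1, 2299 → Mar 1, 2299: 28 days (February has 28).
Mar 1, 2299 → Mar 5, 2299: 4 days.
Total: 4995 days.

4995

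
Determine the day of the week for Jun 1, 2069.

Doomsday rule: the anchor day for the 2000s is Tuesday. For year 69: 69÷12 = 5 r 9, and 9÷4 = 2, so 5+9+2 = 16.
Tuesday + 16 ≡ Thursday — that's 2069's doomsday.
In June the doomsday date is Jun 6.
Jun 1 is 5 days before Jun 6; 5 mod 7 = 5, so Thursday − 5 = Saturday.

Saturday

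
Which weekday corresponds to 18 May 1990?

Friday

January 1, 1990 is a Monday.
Jan 1, 1990 → Feb 1, 1990: 31 days (January has 31).
Feb 1, 1990 → Mar 1, 1990: 28 days (February has 28).
Mar 1, 1990 → Apr 1, 1990: 31 days (March has 31).
Apr 1, 1990 → May 1, 1990: 30 days (April has 30).
May 1, 1990 → May 18, 1990: 17 days.
Total: 137 days.
137 mod 7 = 4, so Monday + 4 = Friday.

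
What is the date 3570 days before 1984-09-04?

−366 (one year; includes Feb 29, 1984) → Sep 4, 1983 (3204 left).
−365 (one year) → Sep 4, 1982 (2839 left).
−365 (one year) → Sep 4, 1981 (2474 left).
−365 (one year) → Sep 4, 1980 (2109 left).
−366 (one year; includes Feb 29, 1980) → Sep 4, 1979 (1743 left).
−365 (one year) → Sep 4, 1978 (1378 left).
−365 (one year) → Sep 4, 1977 (1013 left).
−365 (one year) → Sep 4, 1976 (648 left).
−366 (one year; includes Feb 29, 1976) → Sep 4, 1975 (282 left).
−4 → Aug 31, 1975 (end of Aug, 31 days; 278 left).
−31 → Jul 31, 1975 (end of Jul, 31 days; 247 left).
−31 → Jun 30, 1975 (end of Jun, 30 days; 216 left).
−30 → May 31, 1975 (end of May, 31 days; 186 left).
−31 → Apr 30, 1975 (end of Apr, 30 days; 155 left).
−30 → Mar 31, 1975 (end of Mar, 31 days; 125 left).
−31 → Feb 28, 1975 (end of Feb, 28 days; 94 left).
−28 → Jan 31, 1975 (end of Jan, 31 days; 66 left).
−31 → Dec 31, 1974 (end of Dec, 31 days; 35 left).
−31 → Nov 30, 1974 (end of Nov, 30 days; 4 left).
−4 → Nov 26, 1974.

November 26, 1974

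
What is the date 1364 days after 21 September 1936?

June 16, 1940

+365 (one year) → Sep 21, 1937 (999 left).
+365 (one year) → Sep 21, 1938 (634 left).
+365 (one year) → Sep 21, 1939 (269 left).
Sep has 30 days: +10 → Oct 1, 1939 (259 left).
Oct has 31 days: +31 → Nov 1, 1939 (228 left).
Nov has 30 days: +30 → Dec 1, 1939 (198 left).
Dec has 31 days: +31 → Jan 1, 1940 (167 left).
Jan has 31 days: +31 → Feb 1, 1940 (136 left).
Feb has 29 days: +29 → Mar 1, 1940 (107 left).
Mar has 31 days: +31 → Apr 1, 1940 (76 left).
Apr has 30 days: +30 → May 1, 1940 (46 left).
May has 31 days: +31 → Jun 1, 1940 (15 left).
+15 → Jun 16, 1940.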